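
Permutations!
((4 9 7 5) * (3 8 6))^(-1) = ((3 8 6)(4 9 7 5))^(-1) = (3 6 8)(4 5 7 9)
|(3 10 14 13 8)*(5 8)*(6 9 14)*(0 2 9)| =10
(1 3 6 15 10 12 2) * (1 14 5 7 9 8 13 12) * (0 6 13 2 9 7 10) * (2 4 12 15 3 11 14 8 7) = (0 6 3 13 15)(1 11 14 5 10)(2 8 4 12 9 7) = [6, 11, 8, 13, 12, 10, 3, 2, 4, 7, 1, 14, 9, 15, 5, 0]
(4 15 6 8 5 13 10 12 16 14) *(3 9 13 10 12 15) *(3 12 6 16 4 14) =(3 9 13 6 8 5 10 15 16)(4 12) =[0, 1, 2, 9, 12, 10, 8, 7, 5, 13, 15, 11, 4, 6, 14, 16, 3]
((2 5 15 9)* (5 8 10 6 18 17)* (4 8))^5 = (2 18)(4 17)(5 8)(6 9)(10 15)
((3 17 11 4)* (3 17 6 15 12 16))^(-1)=((3 6 15 12 16)(4 17 11))^(-1)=(3 16 12 15 6)(4 11 17)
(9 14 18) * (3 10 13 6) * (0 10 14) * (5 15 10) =(0 5 15 10 13 6 3 14 18 9) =[5, 1, 2, 14, 4, 15, 3, 7, 8, 0, 13, 11, 12, 6, 18, 10, 16, 17, 9]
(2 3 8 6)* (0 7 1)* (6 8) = (8)(0 7 1)(2 3 6) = [7, 0, 3, 6, 4, 5, 2, 1, 8]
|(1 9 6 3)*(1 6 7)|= |(1 9 7)(3 6)|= 6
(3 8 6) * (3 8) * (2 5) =(2 5)(6 8) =[0, 1, 5, 3, 4, 2, 8, 7, 6]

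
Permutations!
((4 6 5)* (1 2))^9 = ((1 2)(4 6 5))^9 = (6)(1 2)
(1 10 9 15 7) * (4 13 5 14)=[0, 10, 2, 3, 13, 14, 6, 1, 8, 15, 9, 11, 12, 5, 4, 7]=(1 10 9 15 7)(4 13 5 14)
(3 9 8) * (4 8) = (3 9 4 8) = [0, 1, 2, 9, 8, 5, 6, 7, 3, 4]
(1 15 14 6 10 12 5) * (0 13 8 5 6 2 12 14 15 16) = (0 13 8 5 1 16)(2 12 6 10 14) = [13, 16, 12, 3, 4, 1, 10, 7, 5, 9, 14, 11, 6, 8, 2, 15, 0]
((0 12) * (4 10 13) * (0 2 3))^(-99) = ((0 12 2 3)(4 10 13))^(-99) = (13)(0 12 2 3)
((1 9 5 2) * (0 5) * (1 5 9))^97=(0 9)(2 5)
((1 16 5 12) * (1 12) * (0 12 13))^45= (16)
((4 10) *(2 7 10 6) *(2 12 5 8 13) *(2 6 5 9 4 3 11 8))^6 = ((2 7 10 3 11 8 13 6 12 9 4 5))^6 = (2 13)(3 9)(4 11)(5 8)(6 7)(10 12)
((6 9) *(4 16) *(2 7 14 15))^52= (16)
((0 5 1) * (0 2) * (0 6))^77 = ((0 5 1 2 6))^77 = (0 1 6 5 2)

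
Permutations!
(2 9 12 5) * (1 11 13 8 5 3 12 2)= (1 11 13 8 5)(2 9)(3 12)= [0, 11, 9, 12, 4, 1, 6, 7, 5, 2, 10, 13, 3, 8]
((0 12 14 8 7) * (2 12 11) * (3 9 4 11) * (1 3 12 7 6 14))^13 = (0 9 7 3 2 1 11 12 4)(6 14 8)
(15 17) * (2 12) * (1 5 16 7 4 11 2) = (1 5 16 7 4 11 2 12)(15 17) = [0, 5, 12, 3, 11, 16, 6, 4, 8, 9, 10, 2, 1, 13, 14, 17, 7, 15]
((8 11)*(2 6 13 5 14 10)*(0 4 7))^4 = ((0 4 7)(2 6 13 5 14 10)(8 11))^4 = (0 4 7)(2 14 13)(5 6 10)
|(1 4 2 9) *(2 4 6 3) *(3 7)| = 6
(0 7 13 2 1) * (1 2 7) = (0 1)(7 13) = [1, 0, 2, 3, 4, 5, 6, 13, 8, 9, 10, 11, 12, 7]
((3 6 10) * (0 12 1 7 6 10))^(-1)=((0 12 1 7 6)(3 10))^(-1)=(0 6 7 1 12)(3 10)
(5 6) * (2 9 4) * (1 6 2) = (1 6 5 2 9 4) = [0, 6, 9, 3, 1, 2, 5, 7, 8, 4]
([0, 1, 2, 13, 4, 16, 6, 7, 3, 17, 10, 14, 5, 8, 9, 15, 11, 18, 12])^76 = (3 13 8)(5 9)(11 18)(12 14)(16 17)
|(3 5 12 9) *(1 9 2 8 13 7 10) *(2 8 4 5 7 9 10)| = 18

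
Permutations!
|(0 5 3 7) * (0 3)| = 2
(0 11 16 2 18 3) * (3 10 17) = (0 11 16 2 18 10 17 3) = [11, 1, 18, 0, 4, 5, 6, 7, 8, 9, 17, 16, 12, 13, 14, 15, 2, 3, 10]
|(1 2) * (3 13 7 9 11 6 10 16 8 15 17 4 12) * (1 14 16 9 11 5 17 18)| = 77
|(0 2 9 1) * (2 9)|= 3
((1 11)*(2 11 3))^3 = ((1 3 2 11))^3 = (1 11 2 3)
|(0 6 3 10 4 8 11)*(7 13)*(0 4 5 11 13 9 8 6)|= 12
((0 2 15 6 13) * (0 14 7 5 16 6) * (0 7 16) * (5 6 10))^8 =((0 2 15 7 6 13 14 16 10 5))^8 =(0 10 14 6 15)(2 5 16 13 7)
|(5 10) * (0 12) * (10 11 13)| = |(0 12)(5 11 13 10)| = 4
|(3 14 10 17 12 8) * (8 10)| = 3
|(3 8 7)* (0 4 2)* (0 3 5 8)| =|(0 4 2 3)(5 8 7)| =12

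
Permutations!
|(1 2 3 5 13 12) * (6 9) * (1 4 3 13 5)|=|(1 2 13 12 4 3)(6 9)|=6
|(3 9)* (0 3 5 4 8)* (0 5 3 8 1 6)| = 6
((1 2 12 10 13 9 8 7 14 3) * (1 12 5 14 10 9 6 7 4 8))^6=((1 2 5 14 3 12 9)(4 8)(6 7 10 13))^6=(1 9 12 3 14 5 2)(6 10)(7 13)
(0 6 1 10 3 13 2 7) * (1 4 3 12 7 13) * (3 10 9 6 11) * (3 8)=(0 11 8 3 1 9 6 4 10 12 7)(2 13)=[11, 9, 13, 1, 10, 5, 4, 0, 3, 6, 12, 8, 7, 2]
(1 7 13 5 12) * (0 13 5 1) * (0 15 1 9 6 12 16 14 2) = [13, 7, 0, 3, 4, 16, 12, 5, 8, 6, 10, 11, 15, 9, 2, 1, 14] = (0 13 9 6 12 15 1 7 5 16 14 2)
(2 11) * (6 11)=(2 6 11)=[0, 1, 6, 3, 4, 5, 11, 7, 8, 9, 10, 2]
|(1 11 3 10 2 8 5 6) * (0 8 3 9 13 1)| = 12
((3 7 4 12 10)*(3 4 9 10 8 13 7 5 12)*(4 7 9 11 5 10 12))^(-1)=((3 10 7 11 5 4)(8 13 9 12))^(-1)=(3 4 5 11 7 10)(8 12 9 13)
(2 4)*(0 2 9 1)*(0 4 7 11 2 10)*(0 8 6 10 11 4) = (0 11 2 7 4 9 1)(6 10 8) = [11, 0, 7, 3, 9, 5, 10, 4, 6, 1, 8, 2]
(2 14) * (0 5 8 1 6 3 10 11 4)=(0 5 8 1 6 3 10 11 4)(2 14)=[5, 6, 14, 10, 0, 8, 3, 7, 1, 9, 11, 4, 12, 13, 2]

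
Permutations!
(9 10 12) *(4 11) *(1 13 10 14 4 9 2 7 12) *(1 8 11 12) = (1 13 10 8 11 9 14 4 12 2 7) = [0, 13, 7, 3, 12, 5, 6, 1, 11, 14, 8, 9, 2, 10, 4]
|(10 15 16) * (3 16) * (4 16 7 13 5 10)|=|(3 7 13 5 10 15)(4 16)|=6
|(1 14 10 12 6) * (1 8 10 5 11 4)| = |(1 14 5 11 4)(6 8 10 12)| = 20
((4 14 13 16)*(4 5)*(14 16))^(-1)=((4 16 5)(13 14))^(-1)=(4 5 16)(13 14)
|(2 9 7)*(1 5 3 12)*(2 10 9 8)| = 12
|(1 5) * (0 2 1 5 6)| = |(0 2 1 6)| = 4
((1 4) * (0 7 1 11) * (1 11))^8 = (0 11 7)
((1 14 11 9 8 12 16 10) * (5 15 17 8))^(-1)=((1 14 11 9 5 15 17 8 12 16 10))^(-1)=(1 10 16 12 8 17 15 5 9 11 14)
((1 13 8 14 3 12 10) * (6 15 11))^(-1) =((1 13 8 14 3 12 10)(6 15 11))^(-1) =(1 10 12 3 14 8 13)(6 11 15)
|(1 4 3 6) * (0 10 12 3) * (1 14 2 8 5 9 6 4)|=30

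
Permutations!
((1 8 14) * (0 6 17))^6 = (17)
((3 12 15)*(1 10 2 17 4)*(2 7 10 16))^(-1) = (1 4 17 2 16)(3 15 12)(7 10) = ((1 16 2 17 4)(3 12 15)(7 10))^(-1)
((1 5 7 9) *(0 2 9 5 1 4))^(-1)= ((0 2 9 4)(5 7))^(-1)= (0 4 9 2)(5 7)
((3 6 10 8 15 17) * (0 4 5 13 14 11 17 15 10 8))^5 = (0 11 10 14 8 13 6 5 3 4 17)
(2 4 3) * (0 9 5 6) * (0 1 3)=(0 9 5 6 1 3 2 4)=[9, 3, 4, 2, 0, 6, 1, 7, 8, 5]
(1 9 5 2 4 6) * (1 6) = (1 9 5 2 4) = [0, 9, 4, 3, 1, 2, 6, 7, 8, 5]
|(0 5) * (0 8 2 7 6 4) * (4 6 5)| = |(0 4)(2 7 5 8)| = 4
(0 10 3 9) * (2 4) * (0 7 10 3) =(0 3 9 7 10)(2 4) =[3, 1, 4, 9, 2, 5, 6, 10, 8, 7, 0]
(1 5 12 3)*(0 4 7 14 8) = (0 4 7 14 8)(1 5 12 3) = [4, 5, 2, 1, 7, 12, 6, 14, 0, 9, 10, 11, 3, 13, 8]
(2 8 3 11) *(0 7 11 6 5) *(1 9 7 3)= (0 3 6 5)(1 9 7 11 2 8)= [3, 9, 8, 6, 4, 0, 5, 11, 1, 7, 10, 2]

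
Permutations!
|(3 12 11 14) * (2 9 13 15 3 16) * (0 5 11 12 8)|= |(0 5 11 14 16 2 9 13 15 3 8)|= 11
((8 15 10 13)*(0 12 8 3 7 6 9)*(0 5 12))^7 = (3 15 5 7 10 12 6 13 8 9)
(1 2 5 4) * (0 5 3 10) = [5, 2, 3, 10, 1, 4, 6, 7, 8, 9, 0] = (0 5 4 1 2 3 10)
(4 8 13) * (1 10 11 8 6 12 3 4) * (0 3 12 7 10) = (0 3 4 6 7 10 11 8 13 1) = [3, 0, 2, 4, 6, 5, 7, 10, 13, 9, 11, 8, 12, 1]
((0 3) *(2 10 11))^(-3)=(11)(0 3)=((0 3)(2 10 11))^(-3)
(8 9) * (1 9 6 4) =(1 9 8 6 4) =[0, 9, 2, 3, 1, 5, 4, 7, 6, 8]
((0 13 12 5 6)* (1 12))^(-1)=((0 13 1 12 5 6))^(-1)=(0 6 5 12 1 13)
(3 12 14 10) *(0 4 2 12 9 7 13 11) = (0 4 2 12 14 10 3 9 7 13 11) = [4, 1, 12, 9, 2, 5, 6, 13, 8, 7, 3, 0, 14, 11, 10]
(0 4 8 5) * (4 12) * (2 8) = (0 12 4 2 8 5) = [12, 1, 8, 3, 2, 0, 6, 7, 5, 9, 10, 11, 4]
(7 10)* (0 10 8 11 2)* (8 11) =(0 10 7 11 2) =[10, 1, 0, 3, 4, 5, 6, 11, 8, 9, 7, 2]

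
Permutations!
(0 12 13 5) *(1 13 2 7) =[12, 13, 7, 3, 4, 0, 6, 1, 8, 9, 10, 11, 2, 5] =(0 12 2 7 1 13 5)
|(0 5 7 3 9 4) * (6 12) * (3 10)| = |(0 5 7 10 3 9 4)(6 12)| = 14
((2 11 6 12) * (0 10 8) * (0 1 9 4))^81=((0 10 8 1 9 4)(2 11 6 12))^81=(0 1)(2 11 6 12)(4 8)(9 10)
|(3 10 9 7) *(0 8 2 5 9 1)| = |(0 8 2 5 9 7 3 10 1)| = 9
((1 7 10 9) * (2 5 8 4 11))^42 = ((1 7 10 9)(2 5 8 4 11))^42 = (1 10)(2 8 11 5 4)(7 9)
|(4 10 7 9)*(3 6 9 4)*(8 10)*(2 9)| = 4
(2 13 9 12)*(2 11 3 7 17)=(2 13 9 12 11 3 7 17)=[0, 1, 13, 7, 4, 5, 6, 17, 8, 12, 10, 3, 11, 9, 14, 15, 16, 2]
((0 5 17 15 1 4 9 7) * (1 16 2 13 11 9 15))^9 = ((0 5 17 1 4 15 16 2 13 11 9 7))^9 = (0 11 16 1)(2 4 5 9)(7 13 15 17)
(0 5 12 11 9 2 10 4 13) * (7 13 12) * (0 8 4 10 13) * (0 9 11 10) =(0 5 7 9 2 13 8 4 12 10) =[5, 1, 13, 3, 12, 7, 6, 9, 4, 2, 0, 11, 10, 8]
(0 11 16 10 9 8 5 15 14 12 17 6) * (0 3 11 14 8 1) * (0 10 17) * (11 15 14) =(0 11 16 17 6 3 15 8 5 14 12)(1 10 9) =[11, 10, 2, 15, 4, 14, 3, 7, 5, 1, 9, 16, 0, 13, 12, 8, 17, 6]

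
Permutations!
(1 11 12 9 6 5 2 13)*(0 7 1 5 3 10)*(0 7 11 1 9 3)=[11, 1, 13, 10, 4, 2, 0, 9, 8, 6, 7, 12, 3, 5]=(0 11 12 3 10 7 9 6)(2 13 5)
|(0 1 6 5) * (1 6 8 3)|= 3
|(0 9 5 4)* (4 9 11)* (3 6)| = |(0 11 4)(3 6)(5 9)| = 6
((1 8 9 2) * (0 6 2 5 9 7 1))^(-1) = (0 2 6)(1 7 8)(5 9)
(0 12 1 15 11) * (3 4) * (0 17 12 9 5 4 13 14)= (0 9 5 4 3 13 14)(1 15 11 17 12)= [9, 15, 2, 13, 3, 4, 6, 7, 8, 5, 10, 17, 1, 14, 0, 11, 16, 12]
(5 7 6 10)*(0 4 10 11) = (0 4 10 5 7 6 11) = [4, 1, 2, 3, 10, 7, 11, 6, 8, 9, 5, 0]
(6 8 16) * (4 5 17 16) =(4 5 17 16 6 8) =[0, 1, 2, 3, 5, 17, 8, 7, 4, 9, 10, 11, 12, 13, 14, 15, 6, 16]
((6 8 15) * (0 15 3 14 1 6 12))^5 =((0 15 12)(1 6 8 3 14))^5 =(0 12 15)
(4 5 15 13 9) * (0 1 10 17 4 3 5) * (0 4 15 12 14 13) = (0 1 10 17 15)(3 5 12 14 13 9) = [1, 10, 2, 5, 4, 12, 6, 7, 8, 3, 17, 11, 14, 9, 13, 0, 16, 15]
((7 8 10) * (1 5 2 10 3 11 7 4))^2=((1 5 2 10 4)(3 11 7 8))^2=(1 2 4 5 10)(3 7)(8 11)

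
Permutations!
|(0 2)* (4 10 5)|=|(0 2)(4 10 5)|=6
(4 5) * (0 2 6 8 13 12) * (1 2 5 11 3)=(0 5 4 11 3 1 2 6 8 13 12)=[5, 2, 6, 1, 11, 4, 8, 7, 13, 9, 10, 3, 0, 12]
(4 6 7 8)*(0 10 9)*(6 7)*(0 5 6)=(0 10 9 5 6)(4 7 8)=[10, 1, 2, 3, 7, 6, 0, 8, 4, 5, 9]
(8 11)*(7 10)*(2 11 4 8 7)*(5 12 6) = (2 11 7 10)(4 8)(5 12 6) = [0, 1, 11, 3, 8, 12, 5, 10, 4, 9, 2, 7, 6]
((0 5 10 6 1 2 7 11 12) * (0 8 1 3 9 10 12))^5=((0 5 12 8 1 2 7 11)(3 9 10 6))^5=(0 2 12 11 1 5 7 8)(3 9 10 6)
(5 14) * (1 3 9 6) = [0, 3, 2, 9, 4, 14, 1, 7, 8, 6, 10, 11, 12, 13, 5] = (1 3 9 6)(5 14)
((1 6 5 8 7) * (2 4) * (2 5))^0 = ((1 6 2 4 5 8 7))^0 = (8)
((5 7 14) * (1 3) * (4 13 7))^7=(1 3)(4 7 5 13 14)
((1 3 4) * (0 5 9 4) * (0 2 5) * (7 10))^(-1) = ((1 3 2 5 9 4)(7 10))^(-1) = (1 4 9 5 2 3)(7 10)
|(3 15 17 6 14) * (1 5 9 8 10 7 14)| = |(1 5 9 8 10 7 14 3 15 17 6)| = 11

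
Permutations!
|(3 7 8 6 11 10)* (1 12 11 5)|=9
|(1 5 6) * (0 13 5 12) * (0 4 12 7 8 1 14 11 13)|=30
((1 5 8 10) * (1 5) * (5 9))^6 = (5 10)(8 9)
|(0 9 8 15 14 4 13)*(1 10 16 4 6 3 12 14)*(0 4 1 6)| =|(0 9 8 15 6 3 12 14)(1 10 16)(4 13)| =24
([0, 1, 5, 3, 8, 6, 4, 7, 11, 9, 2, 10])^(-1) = (2 10 11 8 4 6 5)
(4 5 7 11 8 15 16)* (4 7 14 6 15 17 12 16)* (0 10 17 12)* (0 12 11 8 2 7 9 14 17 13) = (0 10 13)(2 7 8 11)(4 5 17 12 16 9 14 6 15) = [10, 1, 7, 3, 5, 17, 15, 8, 11, 14, 13, 2, 16, 0, 6, 4, 9, 12]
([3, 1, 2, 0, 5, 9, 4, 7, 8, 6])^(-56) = (9)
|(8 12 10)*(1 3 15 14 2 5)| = 6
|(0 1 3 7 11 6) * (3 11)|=4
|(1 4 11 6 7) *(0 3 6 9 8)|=9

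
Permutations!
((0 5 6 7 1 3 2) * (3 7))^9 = ((0 5 6 3 2)(1 7))^9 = (0 2 3 6 5)(1 7)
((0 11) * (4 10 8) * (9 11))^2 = ((0 9 11)(4 10 8))^2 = (0 11 9)(4 8 10)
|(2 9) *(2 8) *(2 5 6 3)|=6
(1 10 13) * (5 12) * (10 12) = (1 12 5 10 13) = [0, 12, 2, 3, 4, 10, 6, 7, 8, 9, 13, 11, 5, 1]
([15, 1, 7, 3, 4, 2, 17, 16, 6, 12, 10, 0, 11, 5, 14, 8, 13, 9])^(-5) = [6, 1, 2, 3, 4, 5, 12, 7, 9, 0, 10, 8, 15, 13, 14, 17, 16, 11]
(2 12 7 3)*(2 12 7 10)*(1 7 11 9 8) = [0, 7, 11, 12, 4, 5, 6, 3, 1, 8, 2, 9, 10] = (1 7 3 12 10 2 11 9 8)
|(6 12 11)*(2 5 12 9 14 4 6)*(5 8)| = 20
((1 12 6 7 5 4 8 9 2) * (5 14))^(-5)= (1 5)(2 14)(4 12)(6 8)(7 9)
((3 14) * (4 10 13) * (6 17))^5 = (3 14)(4 13 10)(6 17)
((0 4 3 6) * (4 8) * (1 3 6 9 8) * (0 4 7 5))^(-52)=(0 8 1 7 3 5 9)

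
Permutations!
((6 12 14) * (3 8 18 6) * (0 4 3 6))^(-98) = (0 3 18 4 8)(6 12 14)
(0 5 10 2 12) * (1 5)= (0 1 5 10 2 12)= [1, 5, 12, 3, 4, 10, 6, 7, 8, 9, 2, 11, 0]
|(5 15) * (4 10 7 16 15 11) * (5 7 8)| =|(4 10 8 5 11)(7 16 15)| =15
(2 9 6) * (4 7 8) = (2 9 6)(4 7 8) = [0, 1, 9, 3, 7, 5, 2, 8, 4, 6]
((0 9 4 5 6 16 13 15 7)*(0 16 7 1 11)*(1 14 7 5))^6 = ((0 9 4 1 11)(5 6)(7 16 13 15 14))^6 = (0 9 4 1 11)(7 16 13 15 14)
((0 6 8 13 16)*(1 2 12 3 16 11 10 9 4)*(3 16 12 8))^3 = (0 12 6 16 3)(1 13 9 2 11 4 8 10)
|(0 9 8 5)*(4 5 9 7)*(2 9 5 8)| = 10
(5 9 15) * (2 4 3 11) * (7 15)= (2 4 3 11)(5 9 7 15)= [0, 1, 4, 11, 3, 9, 6, 15, 8, 7, 10, 2, 12, 13, 14, 5]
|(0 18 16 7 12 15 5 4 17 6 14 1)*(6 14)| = 11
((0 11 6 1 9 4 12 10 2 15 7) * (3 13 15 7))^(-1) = ((0 11 6 1 9 4 12 10 2 7)(3 13 15))^(-1) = (0 7 2 10 12 4 9 1 6 11)(3 15 13)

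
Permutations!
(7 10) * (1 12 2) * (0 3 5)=(0 3 5)(1 12 2)(7 10)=[3, 12, 1, 5, 4, 0, 6, 10, 8, 9, 7, 11, 2]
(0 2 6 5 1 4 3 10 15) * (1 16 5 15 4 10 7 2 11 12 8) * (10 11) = (0 10 4 3 7 2 6 15)(1 11 12 8)(5 16) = [10, 11, 6, 7, 3, 16, 15, 2, 1, 9, 4, 12, 8, 13, 14, 0, 5]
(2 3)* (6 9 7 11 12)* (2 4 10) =[0, 1, 3, 4, 10, 5, 9, 11, 8, 7, 2, 12, 6] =(2 3 4 10)(6 9 7 11 12)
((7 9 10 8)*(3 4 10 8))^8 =(3 10 4)(7 8 9)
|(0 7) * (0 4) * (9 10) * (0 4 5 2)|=4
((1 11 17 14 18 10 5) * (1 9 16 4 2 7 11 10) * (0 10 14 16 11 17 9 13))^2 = (0 5)(1 18 14)(2 17 4 7 16)(10 13)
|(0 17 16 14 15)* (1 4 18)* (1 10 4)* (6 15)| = 6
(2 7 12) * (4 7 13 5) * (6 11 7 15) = [0, 1, 13, 3, 15, 4, 11, 12, 8, 9, 10, 7, 2, 5, 14, 6] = (2 13 5 4 15 6 11 7 12)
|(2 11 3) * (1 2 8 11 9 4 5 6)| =6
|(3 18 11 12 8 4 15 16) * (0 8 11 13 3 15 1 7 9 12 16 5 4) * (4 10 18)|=26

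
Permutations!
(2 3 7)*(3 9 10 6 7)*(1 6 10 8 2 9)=(10)(1 6 7 9 8 2)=[0, 6, 1, 3, 4, 5, 7, 9, 2, 8, 10]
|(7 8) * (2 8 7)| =|(2 8)| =2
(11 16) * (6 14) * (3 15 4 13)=(3 15 4 13)(6 14)(11 16)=[0, 1, 2, 15, 13, 5, 14, 7, 8, 9, 10, 16, 12, 3, 6, 4, 11]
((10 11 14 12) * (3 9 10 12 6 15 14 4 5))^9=((3 9 10 11 4 5)(6 15 14))^9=(15)(3 11)(4 9)(5 10)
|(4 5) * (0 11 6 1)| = 4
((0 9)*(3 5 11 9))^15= (11)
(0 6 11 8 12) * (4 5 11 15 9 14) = (0 6 15 9 14 4 5 11 8 12) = [6, 1, 2, 3, 5, 11, 15, 7, 12, 14, 10, 8, 0, 13, 4, 9]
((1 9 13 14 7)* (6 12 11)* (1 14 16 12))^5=((1 9 13 16 12 11 6)(7 14))^5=(1 11 16 9 6 12 13)(7 14)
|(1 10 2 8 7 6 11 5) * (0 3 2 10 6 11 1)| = 14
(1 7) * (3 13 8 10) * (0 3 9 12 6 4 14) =(0 3 13 8 10 9 12 6 4 14)(1 7) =[3, 7, 2, 13, 14, 5, 4, 1, 10, 12, 9, 11, 6, 8, 0]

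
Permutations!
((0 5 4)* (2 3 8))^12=((0 5 4)(2 3 8))^12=(8)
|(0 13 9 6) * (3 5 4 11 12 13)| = |(0 3 5 4 11 12 13 9 6)| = 9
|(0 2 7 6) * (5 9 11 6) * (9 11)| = 6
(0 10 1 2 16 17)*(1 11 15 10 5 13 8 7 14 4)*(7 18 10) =[5, 2, 16, 3, 1, 13, 6, 14, 18, 9, 11, 15, 12, 8, 4, 7, 17, 0, 10] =(0 5 13 8 18 10 11 15 7 14 4 1 2 16 17)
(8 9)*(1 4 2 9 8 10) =(1 4 2 9 10) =[0, 4, 9, 3, 2, 5, 6, 7, 8, 10, 1]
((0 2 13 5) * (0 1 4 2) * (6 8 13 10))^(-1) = (1 5 13 8 6 10 2 4) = ((1 4 2 10 6 8 13 5))^(-1)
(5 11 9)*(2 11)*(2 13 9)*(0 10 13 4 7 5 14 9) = (0 10 13)(2 11)(4 7 5)(9 14) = [10, 1, 11, 3, 7, 4, 6, 5, 8, 14, 13, 2, 12, 0, 9]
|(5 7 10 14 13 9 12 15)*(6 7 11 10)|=8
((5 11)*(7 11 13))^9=((5 13 7 11))^9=(5 13 7 11)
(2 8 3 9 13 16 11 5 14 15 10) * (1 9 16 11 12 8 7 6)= (1 9 13 11 5 14 15 10 2 7 6)(3 16 12 8)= [0, 9, 7, 16, 4, 14, 1, 6, 3, 13, 2, 5, 8, 11, 15, 10, 12]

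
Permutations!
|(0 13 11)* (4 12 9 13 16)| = |(0 16 4 12 9 13 11)| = 7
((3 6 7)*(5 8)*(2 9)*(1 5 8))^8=(9)(3 7 6)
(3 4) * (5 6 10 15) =(3 4)(5 6 10 15) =[0, 1, 2, 4, 3, 6, 10, 7, 8, 9, 15, 11, 12, 13, 14, 5]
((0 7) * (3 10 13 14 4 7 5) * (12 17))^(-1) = ((0 5 3 10 13 14 4 7)(12 17))^(-1) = (0 7 4 14 13 10 3 5)(12 17)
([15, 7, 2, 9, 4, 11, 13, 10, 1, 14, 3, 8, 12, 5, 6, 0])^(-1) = [15, 8, 2, 10, 4, 13, 14, 1, 11, 3, 7, 5, 12, 6, 9, 0]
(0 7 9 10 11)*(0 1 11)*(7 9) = (0 9 10)(1 11) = [9, 11, 2, 3, 4, 5, 6, 7, 8, 10, 0, 1]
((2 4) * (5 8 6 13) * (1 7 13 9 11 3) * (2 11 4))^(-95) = (1 6)(3 8)(4 13)(5 11)(7 9)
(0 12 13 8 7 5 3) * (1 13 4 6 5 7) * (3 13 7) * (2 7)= (0 12 4 6 5 13 8 1 2 7 3)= [12, 2, 7, 0, 6, 13, 5, 3, 1, 9, 10, 11, 4, 8]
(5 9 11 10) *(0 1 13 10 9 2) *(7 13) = [1, 7, 0, 3, 4, 2, 6, 13, 8, 11, 5, 9, 12, 10] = (0 1 7 13 10 5 2)(9 11)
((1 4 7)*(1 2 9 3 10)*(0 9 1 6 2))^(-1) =((0 9 3 10 6 2 1 4 7))^(-1) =(0 7 4 1 2 6 10 3 9)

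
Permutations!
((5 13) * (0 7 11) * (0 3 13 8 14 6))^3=(0 3 8)(5 6 11)(7 13 14)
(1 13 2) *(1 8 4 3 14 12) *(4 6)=[0, 13, 8, 14, 3, 5, 4, 7, 6, 9, 10, 11, 1, 2, 12]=(1 13 2 8 6 4 3 14 12)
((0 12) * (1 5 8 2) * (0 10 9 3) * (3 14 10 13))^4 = ((0 12 13 3)(1 5 8 2)(9 14 10))^4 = (9 14 10)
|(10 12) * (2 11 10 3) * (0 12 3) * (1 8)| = |(0 12)(1 8)(2 11 10 3)| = 4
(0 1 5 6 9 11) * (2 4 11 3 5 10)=[1, 10, 4, 5, 11, 6, 9, 7, 8, 3, 2, 0]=(0 1 10 2 4 11)(3 5 6 9)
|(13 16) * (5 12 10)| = |(5 12 10)(13 16)| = 6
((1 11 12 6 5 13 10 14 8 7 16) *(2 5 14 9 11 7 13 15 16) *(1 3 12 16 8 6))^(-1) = ((1 7 2 5 15 8 13 10 9 11 16 3 12)(6 14))^(-1) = (1 12 3 16 11 9 10 13 8 15 5 2 7)(6 14)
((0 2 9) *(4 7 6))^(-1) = ((0 2 9)(4 7 6))^(-1) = (0 9 2)(4 6 7)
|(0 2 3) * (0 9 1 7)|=|(0 2 3 9 1 7)|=6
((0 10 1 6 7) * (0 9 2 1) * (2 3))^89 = (0 10)(1 2 3 9 7 6)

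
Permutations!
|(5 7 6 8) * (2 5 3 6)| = 3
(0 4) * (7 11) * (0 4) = (7 11) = [0, 1, 2, 3, 4, 5, 6, 11, 8, 9, 10, 7]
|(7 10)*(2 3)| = 2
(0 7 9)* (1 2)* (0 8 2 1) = (0 7 9 8 2) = [7, 1, 0, 3, 4, 5, 6, 9, 2, 8]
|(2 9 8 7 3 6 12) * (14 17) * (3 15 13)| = 18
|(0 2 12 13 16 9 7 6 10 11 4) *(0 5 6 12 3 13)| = 40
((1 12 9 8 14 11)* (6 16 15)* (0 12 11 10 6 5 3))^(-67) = ((0 12 9 8 14 10 6 16 15 5 3)(1 11))^(-67) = (0 3 5 15 16 6 10 14 8 9 12)(1 11)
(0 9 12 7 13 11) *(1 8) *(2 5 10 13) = (0 9 12 7 2 5 10 13 11)(1 8) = [9, 8, 5, 3, 4, 10, 6, 2, 1, 12, 13, 0, 7, 11]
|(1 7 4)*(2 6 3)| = 3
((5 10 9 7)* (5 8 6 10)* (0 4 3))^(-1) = ((0 4 3)(6 10 9 7 8))^(-1) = (0 3 4)(6 8 7 9 10)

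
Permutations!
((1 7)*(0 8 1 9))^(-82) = (0 7 8 9 1)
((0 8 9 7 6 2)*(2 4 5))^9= ((0 8 9 7 6 4 5 2))^9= (0 8 9 7 6 4 5 2)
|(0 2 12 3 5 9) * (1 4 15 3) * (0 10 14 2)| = 10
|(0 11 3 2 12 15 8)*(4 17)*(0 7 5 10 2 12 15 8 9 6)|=12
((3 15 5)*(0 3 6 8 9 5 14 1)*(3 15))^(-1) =((0 15 14 1)(5 6 8 9))^(-1) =(0 1 14 15)(5 9 8 6)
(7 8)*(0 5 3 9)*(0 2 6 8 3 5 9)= (0 9 2 6 8 7 3)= [9, 1, 6, 0, 4, 5, 8, 3, 7, 2]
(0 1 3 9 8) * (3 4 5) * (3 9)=(0 1 4 5 9 8)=[1, 4, 2, 3, 5, 9, 6, 7, 0, 8]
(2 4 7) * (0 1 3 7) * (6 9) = [1, 3, 4, 7, 0, 5, 9, 2, 8, 6] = (0 1 3 7 2 4)(6 9)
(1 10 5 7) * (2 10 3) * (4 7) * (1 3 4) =(1 4 7 3 2 10 5) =[0, 4, 10, 2, 7, 1, 6, 3, 8, 9, 5]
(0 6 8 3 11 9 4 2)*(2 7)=(0 6 8 3 11 9 4 7 2)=[6, 1, 0, 11, 7, 5, 8, 2, 3, 4, 10, 9]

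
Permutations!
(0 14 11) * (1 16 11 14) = [1, 16, 2, 3, 4, 5, 6, 7, 8, 9, 10, 0, 12, 13, 14, 15, 11] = (0 1 16 11)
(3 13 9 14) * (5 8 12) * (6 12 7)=(3 13 9 14)(5 8 7 6 12)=[0, 1, 2, 13, 4, 8, 12, 6, 7, 14, 10, 11, 5, 9, 3]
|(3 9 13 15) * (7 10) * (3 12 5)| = 6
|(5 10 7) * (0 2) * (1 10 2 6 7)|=10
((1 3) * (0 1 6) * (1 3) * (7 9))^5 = ((0 3 6)(7 9))^5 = (0 6 3)(7 9)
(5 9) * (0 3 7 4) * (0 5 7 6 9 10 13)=[3, 1, 2, 6, 5, 10, 9, 4, 8, 7, 13, 11, 12, 0]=(0 3 6 9 7 4 5 10 13)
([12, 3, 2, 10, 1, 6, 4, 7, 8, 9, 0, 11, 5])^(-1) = (0 10 3 1 4 6 5 12)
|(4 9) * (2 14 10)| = 6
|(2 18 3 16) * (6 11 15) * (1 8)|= 12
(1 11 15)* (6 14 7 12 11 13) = (1 13 6 14 7 12 11 15) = [0, 13, 2, 3, 4, 5, 14, 12, 8, 9, 10, 15, 11, 6, 7, 1]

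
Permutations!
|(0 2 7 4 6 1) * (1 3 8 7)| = 15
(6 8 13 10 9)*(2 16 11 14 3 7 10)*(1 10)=(1 10 9 6 8 13 2 16 11 14 3 7)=[0, 10, 16, 7, 4, 5, 8, 1, 13, 6, 9, 14, 12, 2, 3, 15, 11]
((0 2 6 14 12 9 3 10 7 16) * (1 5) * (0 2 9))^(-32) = (0 14 2 7 3)(6 16 10 9 12)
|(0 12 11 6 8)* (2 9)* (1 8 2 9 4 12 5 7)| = 5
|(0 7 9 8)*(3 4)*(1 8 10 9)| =4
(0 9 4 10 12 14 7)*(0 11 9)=[0, 1, 2, 3, 10, 5, 6, 11, 8, 4, 12, 9, 14, 13, 7]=(4 10 12 14 7 11 9)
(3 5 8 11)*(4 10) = (3 5 8 11)(4 10) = [0, 1, 2, 5, 10, 8, 6, 7, 11, 9, 4, 3]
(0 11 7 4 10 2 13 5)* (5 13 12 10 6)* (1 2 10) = (13)(0 11 7 4 6 5)(1 2 12) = [11, 2, 12, 3, 6, 0, 5, 4, 8, 9, 10, 7, 1, 13]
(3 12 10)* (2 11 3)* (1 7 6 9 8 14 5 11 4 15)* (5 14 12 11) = (1 7 6 9 8 12 10 2 4 15)(3 11) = [0, 7, 4, 11, 15, 5, 9, 6, 12, 8, 2, 3, 10, 13, 14, 1]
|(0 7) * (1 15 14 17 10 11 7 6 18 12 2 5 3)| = |(0 6 18 12 2 5 3 1 15 14 17 10 11 7)| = 14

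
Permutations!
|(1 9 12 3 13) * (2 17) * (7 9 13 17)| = 6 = |(1 13)(2 7 9 12 3 17)|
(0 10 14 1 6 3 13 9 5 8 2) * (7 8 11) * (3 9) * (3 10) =(0 3 13 10 14 1 6 9 5 11 7 8 2) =[3, 6, 0, 13, 4, 11, 9, 8, 2, 5, 14, 7, 12, 10, 1]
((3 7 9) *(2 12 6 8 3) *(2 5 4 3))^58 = (2 6)(3 5 7 4 9)(8 12)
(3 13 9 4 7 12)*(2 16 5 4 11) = (2 16 5 4 7 12 3 13 9 11) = [0, 1, 16, 13, 7, 4, 6, 12, 8, 11, 10, 2, 3, 9, 14, 15, 5]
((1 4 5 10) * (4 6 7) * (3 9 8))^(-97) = (1 10 5 4 7 6)(3 8 9)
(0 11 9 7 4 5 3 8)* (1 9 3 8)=(0 11 3 1 9 7 4 5 8)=[11, 9, 2, 1, 5, 8, 6, 4, 0, 7, 10, 3]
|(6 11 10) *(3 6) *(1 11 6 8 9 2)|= |(1 11 10 3 8 9 2)|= 7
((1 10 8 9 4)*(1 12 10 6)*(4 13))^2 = (4 10 9)(8 13 12)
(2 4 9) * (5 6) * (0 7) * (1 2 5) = [7, 2, 4, 3, 9, 6, 1, 0, 8, 5] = (0 7)(1 2 4 9 5 6)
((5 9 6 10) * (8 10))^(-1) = (5 10 8 6 9)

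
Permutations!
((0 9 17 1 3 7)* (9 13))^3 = (0 17 7 9 3 13 1)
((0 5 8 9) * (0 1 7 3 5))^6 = ((1 7 3 5 8 9))^6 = (9)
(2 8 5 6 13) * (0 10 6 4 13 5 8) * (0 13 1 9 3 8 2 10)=[0, 9, 13, 8, 1, 4, 5, 7, 2, 3, 6, 11, 12, 10]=(1 9 3 8 2 13 10 6 5 4)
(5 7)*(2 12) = (2 12)(5 7) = [0, 1, 12, 3, 4, 7, 6, 5, 8, 9, 10, 11, 2]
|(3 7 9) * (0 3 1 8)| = |(0 3 7 9 1 8)| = 6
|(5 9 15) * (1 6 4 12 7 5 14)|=9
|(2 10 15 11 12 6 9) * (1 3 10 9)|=|(1 3 10 15 11 12 6)(2 9)|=14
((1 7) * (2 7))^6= (7)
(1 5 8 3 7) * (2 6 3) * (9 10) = [0, 5, 6, 7, 4, 8, 3, 1, 2, 10, 9] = (1 5 8 2 6 3 7)(9 10)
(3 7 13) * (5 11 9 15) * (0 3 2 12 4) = (0 3 7 13 2 12 4)(5 11 9 15) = [3, 1, 12, 7, 0, 11, 6, 13, 8, 15, 10, 9, 4, 2, 14, 5]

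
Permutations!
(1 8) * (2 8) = [0, 2, 8, 3, 4, 5, 6, 7, 1] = (1 2 8)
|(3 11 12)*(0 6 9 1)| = 12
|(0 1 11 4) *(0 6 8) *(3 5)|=|(0 1 11 4 6 8)(3 5)|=6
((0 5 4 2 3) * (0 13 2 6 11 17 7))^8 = (0 5 4 6 11 17 7)(2 13 3)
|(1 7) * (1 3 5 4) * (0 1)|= 6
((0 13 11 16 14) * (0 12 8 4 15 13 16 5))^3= (0 12 15 5 14 4 11 16 8 13)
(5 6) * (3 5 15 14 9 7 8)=(3 5 6 15 14 9 7 8)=[0, 1, 2, 5, 4, 6, 15, 8, 3, 7, 10, 11, 12, 13, 9, 14]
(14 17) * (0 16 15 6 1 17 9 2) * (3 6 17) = (0 16 15 17 14 9 2)(1 3 6) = [16, 3, 0, 6, 4, 5, 1, 7, 8, 2, 10, 11, 12, 13, 9, 17, 15, 14]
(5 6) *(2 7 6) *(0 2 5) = (0 2 7 6) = [2, 1, 7, 3, 4, 5, 0, 6]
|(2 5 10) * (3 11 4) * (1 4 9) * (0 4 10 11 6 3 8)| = |(0 4 8)(1 10 2 5 11 9)(3 6)| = 6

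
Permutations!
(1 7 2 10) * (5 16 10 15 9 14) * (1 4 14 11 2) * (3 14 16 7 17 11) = (1 17 11 2 15 9 3 14 5 7)(4 16 10) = [0, 17, 15, 14, 16, 7, 6, 1, 8, 3, 4, 2, 12, 13, 5, 9, 10, 11]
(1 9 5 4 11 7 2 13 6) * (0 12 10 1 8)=(0 12 10 1 9 5 4 11 7 2 13 6 8)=[12, 9, 13, 3, 11, 4, 8, 2, 0, 5, 1, 7, 10, 6]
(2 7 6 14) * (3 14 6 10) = [0, 1, 7, 14, 4, 5, 6, 10, 8, 9, 3, 11, 12, 13, 2] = (2 7 10 3 14)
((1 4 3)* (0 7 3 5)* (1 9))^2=((0 7 3 9 1 4 5))^2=(0 3 1 5 7 9 4)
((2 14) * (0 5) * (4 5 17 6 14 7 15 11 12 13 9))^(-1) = ((0 17 6 14 2 7 15 11 12 13 9 4 5))^(-1) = (0 5 4 9 13 12 11 15 7 2 14 6 17)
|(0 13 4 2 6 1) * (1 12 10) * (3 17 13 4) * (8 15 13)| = 35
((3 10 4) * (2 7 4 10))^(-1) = (10)(2 3 4 7)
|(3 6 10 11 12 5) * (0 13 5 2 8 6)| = |(0 13 5 3)(2 8 6 10 11 12)| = 12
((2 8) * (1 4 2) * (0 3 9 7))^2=((0 3 9 7)(1 4 2 8))^2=(0 9)(1 2)(3 7)(4 8)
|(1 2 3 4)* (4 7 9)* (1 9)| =4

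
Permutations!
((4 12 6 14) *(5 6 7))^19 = (4 12 7 5 6 14)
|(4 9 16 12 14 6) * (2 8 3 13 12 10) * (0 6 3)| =8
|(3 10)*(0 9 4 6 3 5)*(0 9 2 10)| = 8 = |(0 2 10 5 9 4 6 3)|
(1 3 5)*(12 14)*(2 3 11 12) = (1 11 12 14 2 3 5) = [0, 11, 3, 5, 4, 1, 6, 7, 8, 9, 10, 12, 14, 13, 2]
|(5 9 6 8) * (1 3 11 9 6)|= 12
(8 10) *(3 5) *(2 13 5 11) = [0, 1, 13, 11, 4, 3, 6, 7, 10, 9, 8, 2, 12, 5] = (2 13 5 3 11)(8 10)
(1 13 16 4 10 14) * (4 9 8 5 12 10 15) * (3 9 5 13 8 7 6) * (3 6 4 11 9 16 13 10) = (1 8 10 14)(3 16 5 12)(4 15 11 9 7) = [0, 8, 2, 16, 15, 12, 6, 4, 10, 7, 14, 9, 3, 13, 1, 11, 5]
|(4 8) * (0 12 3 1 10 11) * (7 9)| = |(0 12 3 1 10 11)(4 8)(7 9)| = 6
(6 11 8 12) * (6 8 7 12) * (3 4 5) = (3 4 5)(6 11 7 12 8) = [0, 1, 2, 4, 5, 3, 11, 12, 6, 9, 10, 7, 8]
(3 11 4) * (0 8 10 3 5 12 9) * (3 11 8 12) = (0 12 9)(3 8 10 11 4 5) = [12, 1, 2, 8, 5, 3, 6, 7, 10, 0, 11, 4, 9]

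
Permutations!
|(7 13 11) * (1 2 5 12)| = |(1 2 5 12)(7 13 11)| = 12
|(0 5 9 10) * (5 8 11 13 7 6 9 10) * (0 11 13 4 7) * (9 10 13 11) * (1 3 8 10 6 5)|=11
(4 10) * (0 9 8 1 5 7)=(0 9 8 1 5 7)(4 10)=[9, 5, 2, 3, 10, 7, 6, 0, 1, 8, 4]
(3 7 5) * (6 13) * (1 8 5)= [0, 8, 2, 7, 4, 3, 13, 1, 5, 9, 10, 11, 12, 6]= (1 8 5 3 7)(6 13)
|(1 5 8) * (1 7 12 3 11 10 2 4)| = |(1 5 8 7 12 3 11 10 2 4)| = 10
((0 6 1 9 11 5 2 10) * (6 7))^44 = (0 10 2 5 11 9 1 6 7)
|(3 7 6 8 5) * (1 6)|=|(1 6 8 5 3 7)|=6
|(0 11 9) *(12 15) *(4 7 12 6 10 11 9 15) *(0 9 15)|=15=|(0 15 6 10 11)(4 7 12)|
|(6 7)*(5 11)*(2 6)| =6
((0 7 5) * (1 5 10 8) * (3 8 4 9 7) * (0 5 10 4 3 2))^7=((0 2)(1 10 3 8)(4 9 7))^7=(0 2)(1 8 3 10)(4 9 7)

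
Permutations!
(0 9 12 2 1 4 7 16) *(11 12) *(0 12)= (0 9 11)(1 4 7 16 12 2)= [9, 4, 1, 3, 7, 5, 6, 16, 8, 11, 10, 0, 2, 13, 14, 15, 12]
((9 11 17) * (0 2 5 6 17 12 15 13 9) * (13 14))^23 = (0 6 2 17 5)(9 13 14 15 12 11)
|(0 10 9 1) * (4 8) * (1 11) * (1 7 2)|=14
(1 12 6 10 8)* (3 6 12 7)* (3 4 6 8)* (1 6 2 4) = (12)(1 7)(2 4)(3 8 6 10) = [0, 7, 4, 8, 2, 5, 10, 1, 6, 9, 3, 11, 12]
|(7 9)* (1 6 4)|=6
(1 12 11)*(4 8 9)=(1 12 11)(4 8 9)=[0, 12, 2, 3, 8, 5, 6, 7, 9, 4, 10, 1, 11]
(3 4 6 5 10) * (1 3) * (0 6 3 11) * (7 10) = [6, 11, 2, 4, 3, 7, 5, 10, 8, 9, 1, 0] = (0 6 5 7 10 1 11)(3 4)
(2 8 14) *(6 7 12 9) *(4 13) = (2 8 14)(4 13)(6 7 12 9) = [0, 1, 8, 3, 13, 5, 7, 12, 14, 6, 10, 11, 9, 4, 2]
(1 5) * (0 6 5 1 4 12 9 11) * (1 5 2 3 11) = [6, 5, 3, 11, 12, 4, 2, 7, 8, 1, 10, 0, 9] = (0 6 2 3 11)(1 5 4 12 9)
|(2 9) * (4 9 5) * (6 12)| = |(2 5 4 9)(6 12)| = 4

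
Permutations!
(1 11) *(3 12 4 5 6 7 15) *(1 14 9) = (1 11 14 9)(3 12 4 5 6 7 15) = [0, 11, 2, 12, 5, 6, 7, 15, 8, 1, 10, 14, 4, 13, 9, 3]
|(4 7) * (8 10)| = |(4 7)(8 10)| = 2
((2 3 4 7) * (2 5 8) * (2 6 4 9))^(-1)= ((2 3 9)(4 7 5 8 6))^(-1)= (2 9 3)(4 6 8 5 7)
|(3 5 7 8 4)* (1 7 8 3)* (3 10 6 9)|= 9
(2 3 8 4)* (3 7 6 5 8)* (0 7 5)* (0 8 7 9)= (0 9)(2 5 7 6 8 4)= [9, 1, 5, 3, 2, 7, 8, 6, 4, 0]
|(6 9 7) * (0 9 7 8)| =|(0 9 8)(6 7)| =6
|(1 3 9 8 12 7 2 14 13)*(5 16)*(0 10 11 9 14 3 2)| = 70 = |(0 10 11 9 8 12 7)(1 2 3 14 13)(5 16)|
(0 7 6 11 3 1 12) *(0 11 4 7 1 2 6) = (0 1 12 11 3 2 6 4 7) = [1, 12, 6, 2, 7, 5, 4, 0, 8, 9, 10, 3, 11]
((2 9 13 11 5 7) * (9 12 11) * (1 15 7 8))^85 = ((1 15 7 2 12 11 5 8)(9 13))^85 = (1 11 7 8 12 15 5 2)(9 13)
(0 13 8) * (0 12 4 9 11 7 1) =(0 13 8 12 4 9 11 7 1) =[13, 0, 2, 3, 9, 5, 6, 1, 12, 11, 10, 7, 4, 8]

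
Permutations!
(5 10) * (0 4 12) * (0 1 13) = (0 4 12 1 13)(5 10) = [4, 13, 2, 3, 12, 10, 6, 7, 8, 9, 5, 11, 1, 0]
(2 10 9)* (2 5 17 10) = (5 17 10 9) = [0, 1, 2, 3, 4, 17, 6, 7, 8, 5, 9, 11, 12, 13, 14, 15, 16, 10]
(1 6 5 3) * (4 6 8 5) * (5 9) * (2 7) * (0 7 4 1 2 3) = (0 7 3 2 4 6 1 8 9 5) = [7, 8, 4, 2, 6, 0, 1, 3, 9, 5]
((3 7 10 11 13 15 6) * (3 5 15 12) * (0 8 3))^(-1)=((0 8 3 7 10 11 13 12)(5 15 6))^(-1)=(0 12 13 11 10 7 3 8)(5 6 15)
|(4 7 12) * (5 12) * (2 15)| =|(2 15)(4 7 5 12)| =4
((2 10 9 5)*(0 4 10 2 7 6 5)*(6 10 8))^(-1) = ((0 4 8 6 5 7 10 9))^(-1) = (0 9 10 7 5 6 8 4)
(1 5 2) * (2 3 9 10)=[0, 5, 1, 9, 4, 3, 6, 7, 8, 10, 2]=(1 5 3 9 10 2)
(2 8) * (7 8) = (2 7 8) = [0, 1, 7, 3, 4, 5, 6, 8, 2]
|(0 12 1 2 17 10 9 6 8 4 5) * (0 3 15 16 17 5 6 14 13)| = |(0 12 1 2 5 3 15 16 17 10 9 14 13)(4 6 8)| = 39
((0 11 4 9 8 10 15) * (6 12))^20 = (0 15 10 8 9 4 11)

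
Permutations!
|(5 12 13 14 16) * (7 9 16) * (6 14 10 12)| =6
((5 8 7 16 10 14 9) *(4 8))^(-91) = ((4 8 7 16 10 14 9 5))^(-91) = (4 14 7 5 10 8 9 16)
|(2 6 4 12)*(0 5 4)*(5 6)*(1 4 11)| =6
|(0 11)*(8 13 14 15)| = |(0 11)(8 13 14 15)| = 4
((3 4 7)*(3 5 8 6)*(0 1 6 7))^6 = (8)(0 1 6 3 4)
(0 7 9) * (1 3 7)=[1, 3, 2, 7, 4, 5, 6, 9, 8, 0]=(0 1 3 7 9)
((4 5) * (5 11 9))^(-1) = ((4 11 9 5))^(-1) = (4 5 9 11)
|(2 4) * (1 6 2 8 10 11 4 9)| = |(1 6 2 9)(4 8 10 11)| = 4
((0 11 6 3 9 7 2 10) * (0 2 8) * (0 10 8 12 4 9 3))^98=(0 6 11)(2 10 8)(4 7)(9 12)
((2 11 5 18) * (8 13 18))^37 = ((2 11 5 8 13 18))^37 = (2 11 5 8 13 18)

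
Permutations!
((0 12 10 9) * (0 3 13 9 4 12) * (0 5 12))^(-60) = (13)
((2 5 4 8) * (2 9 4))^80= (4 9 8)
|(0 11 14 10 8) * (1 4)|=|(0 11 14 10 8)(1 4)|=10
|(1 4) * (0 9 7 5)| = |(0 9 7 5)(1 4)| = 4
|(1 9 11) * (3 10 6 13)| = |(1 9 11)(3 10 6 13)| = 12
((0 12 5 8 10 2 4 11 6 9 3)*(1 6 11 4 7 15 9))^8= (0 9 7 10 5)(2 8 12 3 15)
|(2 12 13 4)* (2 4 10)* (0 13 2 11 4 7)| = |(0 13 10 11 4 7)(2 12)| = 6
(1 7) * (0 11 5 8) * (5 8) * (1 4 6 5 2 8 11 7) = (11)(0 7 4 6 5 2 8) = [7, 1, 8, 3, 6, 2, 5, 4, 0, 9, 10, 11]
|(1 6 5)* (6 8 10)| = 5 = |(1 8 10 6 5)|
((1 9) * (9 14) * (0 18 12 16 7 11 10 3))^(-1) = (0 3 10 11 7 16 12 18)(1 9 14)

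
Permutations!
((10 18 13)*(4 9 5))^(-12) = ((4 9 5)(10 18 13))^(-12) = (18)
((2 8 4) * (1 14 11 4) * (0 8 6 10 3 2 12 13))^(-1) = ((0 8 1 14 11 4 12 13)(2 6 10 3))^(-1) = (0 13 12 4 11 14 1 8)(2 3 10 6)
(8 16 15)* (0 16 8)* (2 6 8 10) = (0 16 15)(2 6 8 10) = [16, 1, 6, 3, 4, 5, 8, 7, 10, 9, 2, 11, 12, 13, 14, 0, 15]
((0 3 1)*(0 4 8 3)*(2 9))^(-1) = (1 3 8 4)(2 9)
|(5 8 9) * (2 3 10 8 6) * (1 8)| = |(1 8 9 5 6 2 3 10)| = 8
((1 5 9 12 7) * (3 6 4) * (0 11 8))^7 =(0 11 8)(1 9 7 5 12)(3 6 4)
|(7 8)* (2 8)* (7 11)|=|(2 8 11 7)|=4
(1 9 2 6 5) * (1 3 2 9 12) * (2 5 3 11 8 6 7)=(1 12)(2 7)(3 5 11 8 6)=[0, 12, 7, 5, 4, 11, 3, 2, 6, 9, 10, 8, 1]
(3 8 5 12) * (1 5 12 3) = (1 5 3 8 12) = [0, 5, 2, 8, 4, 3, 6, 7, 12, 9, 10, 11, 1]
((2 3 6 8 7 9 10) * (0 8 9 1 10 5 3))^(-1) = ((0 8 7 1 10 2)(3 6 9 5))^(-1) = (0 2 10 1 7 8)(3 5 9 6)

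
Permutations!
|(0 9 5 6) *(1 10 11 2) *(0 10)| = |(0 9 5 6 10 11 2 1)| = 8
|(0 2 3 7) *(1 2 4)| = |(0 4 1 2 3 7)| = 6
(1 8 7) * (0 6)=(0 6)(1 8 7)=[6, 8, 2, 3, 4, 5, 0, 1, 7]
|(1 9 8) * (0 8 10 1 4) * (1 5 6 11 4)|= 9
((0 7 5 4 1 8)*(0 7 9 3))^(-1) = (0 3 9)(1 4 5 7 8)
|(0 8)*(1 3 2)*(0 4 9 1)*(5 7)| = 14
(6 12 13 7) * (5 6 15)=(5 6 12 13 7 15)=[0, 1, 2, 3, 4, 6, 12, 15, 8, 9, 10, 11, 13, 7, 14, 5]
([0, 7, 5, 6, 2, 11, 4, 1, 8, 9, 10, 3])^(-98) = [0, 1, 6, 5, 3, 4, 11, 7, 8, 9, 10, 2]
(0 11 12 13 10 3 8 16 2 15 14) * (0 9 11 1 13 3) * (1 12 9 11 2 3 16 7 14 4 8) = [12, 13, 15, 1, 8, 5, 6, 14, 7, 2, 0, 9, 16, 10, 11, 4, 3] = (0 12 16 3 1 13 10)(2 15 4 8 7 14 11 9)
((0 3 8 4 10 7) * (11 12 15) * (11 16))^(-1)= ((0 3 8 4 10 7)(11 12 15 16))^(-1)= (0 7 10 4 8 3)(11 16 15 12)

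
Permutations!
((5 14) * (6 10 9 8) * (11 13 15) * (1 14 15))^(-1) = ((1 14 5 15 11 13)(6 10 9 8))^(-1) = (1 13 11 15 5 14)(6 8 9 10)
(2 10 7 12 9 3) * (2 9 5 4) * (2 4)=(2 10 7 12 5)(3 9)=[0, 1, 10, 9, 4, 2, 6, 12, 8, 3, 7, 11, 5]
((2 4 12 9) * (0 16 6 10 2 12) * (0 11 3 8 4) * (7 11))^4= (0 2 10 6 16)(3 11 7 4 8)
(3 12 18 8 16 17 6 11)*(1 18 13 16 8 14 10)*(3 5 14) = (1 18 3 12 13 16 17 6 11 5 14 10) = [0, 18, 2, 12, 4, 14, 11, 7, 8, 9, 1, 5, 13, 16, 10, 15, 17, 6, 3]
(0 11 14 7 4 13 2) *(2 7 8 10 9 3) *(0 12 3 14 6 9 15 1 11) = (1 11 6 9 14 8 10 15)(2 12 3)(4 13 7) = [0, 11, 12, 2, 13, 5, 9, 4, 10, 14, 15, 6, 3, 7, 8, 1]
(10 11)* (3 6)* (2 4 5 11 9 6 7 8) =(2 4 5 11 10 9 6 3 7 8) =[0, 1, 4, 7, 5, 11, 3, 8, 2, 6, 9, 10]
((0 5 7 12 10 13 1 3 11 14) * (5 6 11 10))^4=((0 6 11 14)(1 3 10 13)(5 7 12))^4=(14)(5 7 12)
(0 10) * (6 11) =(0 10)(6 11) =[10, 1, 2, 3, 4, 5, 11, 7, 8, 9, 0, 6]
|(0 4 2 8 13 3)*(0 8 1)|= 12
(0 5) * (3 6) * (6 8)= (0 5)(3 8 6)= [5, 1, 2, 8, 4, 0, 3, 7, 6]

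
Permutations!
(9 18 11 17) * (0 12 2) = (0 12 2)(9 18 11 17) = [12, 1, 0, 3, 4, 5, 6, 7, 8, 18, 10, 17, 2, 13, 14, 15, 16, 9, 11]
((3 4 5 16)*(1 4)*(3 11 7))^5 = (1 7 16 4 3 11 5)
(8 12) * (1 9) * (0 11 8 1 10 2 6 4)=(0 11 8 12 1 9 10 2 6 4)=[11, 9, 6, 3, 0, 5, 4, 7, 12, 10, 2, 8, 1]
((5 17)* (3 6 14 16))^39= (3 16 14 6)(5 17)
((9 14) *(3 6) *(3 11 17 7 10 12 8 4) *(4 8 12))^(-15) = (3 4 10 7 17 11 6)(9 14)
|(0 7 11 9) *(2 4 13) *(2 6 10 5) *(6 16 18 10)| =28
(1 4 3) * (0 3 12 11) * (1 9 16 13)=(0 3 9 16 13 1 4 12 11)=[3, 4, 2, 9, 12, 5, 6, 7, 8, 16, 10, 0, 11, 1, 14, 15, 13]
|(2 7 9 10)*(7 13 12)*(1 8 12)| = |(1 8 12 7 9 10 2 13)| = 8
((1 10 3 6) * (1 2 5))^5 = ((1 10 3 6 2 5))^5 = (1 5 2 6 3 10)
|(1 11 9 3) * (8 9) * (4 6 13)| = 15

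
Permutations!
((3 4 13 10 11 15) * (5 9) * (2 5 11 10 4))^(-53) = (2 5 9 11 15 3)(4 13)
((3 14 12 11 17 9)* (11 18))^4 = ((3 14 12 18 11 17 9))^4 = (3 11 14 17 12 9 18)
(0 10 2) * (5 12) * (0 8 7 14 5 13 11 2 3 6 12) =(0 10 3 6 12 13 11 2 8 7 14 5) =[10, 1, 8, 6, 4, 0, 12, 14, 7, 9, 3, 2, 13, 11, 5]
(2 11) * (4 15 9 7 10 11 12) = [0, 1, 12, 3, 15, 5, 6, 10, 8, 7, 11, 2, 4, 13, 14, 9] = (2 12 4 15 9 7 10 11)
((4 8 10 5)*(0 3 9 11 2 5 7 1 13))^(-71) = ((0 3 9 11 2 5 4 8 10 7 1 13))^(-71) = (0 3 9 11 2 5 4 8 10 7 1 13)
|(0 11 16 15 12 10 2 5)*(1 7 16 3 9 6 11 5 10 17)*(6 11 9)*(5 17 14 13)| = 20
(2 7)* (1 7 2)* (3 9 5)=(1 7)(3 9 5)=[0, 7, 2, 9, 4, 3, 6, 1, 8, 5]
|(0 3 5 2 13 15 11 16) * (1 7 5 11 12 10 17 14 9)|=44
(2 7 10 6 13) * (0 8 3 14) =(0 8 3 14)(2 7 10 6 13) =[8, 1, 7, 14, 4, 5, 13, 10, 3, 9, 6, 11, 12, 2, 0]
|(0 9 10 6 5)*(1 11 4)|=|(0 9 10 6 5)(1 11 4)|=15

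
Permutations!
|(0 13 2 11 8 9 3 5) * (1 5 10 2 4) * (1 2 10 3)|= 9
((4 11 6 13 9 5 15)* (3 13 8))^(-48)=(3 11 5)(4 9 8)(6 15 13)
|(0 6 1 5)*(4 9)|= |(0 6 1 5)(4 9)|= 4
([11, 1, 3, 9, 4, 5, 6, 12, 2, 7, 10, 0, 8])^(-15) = (0 11)(2 7)(3 12)(8 9)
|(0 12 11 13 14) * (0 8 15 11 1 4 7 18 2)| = 35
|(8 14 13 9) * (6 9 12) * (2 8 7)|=|(2 8 14 13 12 6 9 7)|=8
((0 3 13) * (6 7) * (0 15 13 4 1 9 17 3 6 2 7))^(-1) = ((0 6)(1 9 17 3 4)(2 7)(13 15))^(-1) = (0 6)(1 4 3 17 9)(2 7)(13 15)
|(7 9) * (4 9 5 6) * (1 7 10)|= |(1 7 5 6 4 9 10)|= 7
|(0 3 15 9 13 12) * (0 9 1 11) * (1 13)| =8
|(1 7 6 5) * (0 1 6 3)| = |(0 1 7 3)(5 6)| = 4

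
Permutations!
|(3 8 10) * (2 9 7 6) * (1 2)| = 15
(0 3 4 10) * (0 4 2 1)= (0 3 2 1)(4 10)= [3, 0, 1, 2, 10, 5, 6, 7, 8, 9, 4]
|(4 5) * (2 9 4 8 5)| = 6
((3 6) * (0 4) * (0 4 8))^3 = ((0 8)(3 6))^3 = (0 8)(3 6)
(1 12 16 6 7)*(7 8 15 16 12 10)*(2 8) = (1 10 7)(2 8 15 16 6) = [0, 10, 8, 3, 4, 5, 2, 1, 15, 9, 7, 11, 12, 13, 14, 16, 6]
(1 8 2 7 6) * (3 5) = (1 8 2 7 6)(3 5) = [0, 8, 7, 5, 4, 3, 1, 6, 2]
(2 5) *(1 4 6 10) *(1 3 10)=[0, 4, 5, 10, 6, 2, 1, 7, 8, 9, 3]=(1 4 6)(2 5)(3 10)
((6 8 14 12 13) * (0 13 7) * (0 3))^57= (0 13 6 8 14 12 7 3)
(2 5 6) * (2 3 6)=(2 5)(3 6)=[0, 1, 5, 6, 4, 2, 3]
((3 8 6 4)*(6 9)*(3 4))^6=(3 9)(6 8)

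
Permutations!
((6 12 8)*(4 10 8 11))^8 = ((4 10 8 6 12 11))^8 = (4 8 12)(6 11 10)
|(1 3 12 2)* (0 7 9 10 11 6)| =|(0 7 9 10 11 6)(1 3 12 2)| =12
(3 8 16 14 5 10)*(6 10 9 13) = (3 8 16 14 5 9 13 6 10) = [0, 1, 2, 8, 4, 9, 10, 7, 16, 13, 3, 11, 12, 6, 5, 15, 14]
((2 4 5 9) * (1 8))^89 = ((1 8)(2 4 5 9))^89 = (1 8)(2 4 5 9)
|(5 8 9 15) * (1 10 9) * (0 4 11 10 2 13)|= |(0 4 11 10 9 15 5 8 1 2 13)|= 11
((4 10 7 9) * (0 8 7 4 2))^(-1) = (0 2 9 7 8)(4 10)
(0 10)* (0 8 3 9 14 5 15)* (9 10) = (0 9 14 5 15)(3 10 8) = [9, 1, 2, 10, 4, 15, 6, 7, 3, 14, 8, 11, 12, 13, 5, 0]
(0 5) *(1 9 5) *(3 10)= (0 1 9 5)(3 10)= [1, 9, 2, 10, 4, 0, 6, 7, 8, 5, 3]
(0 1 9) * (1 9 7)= (0 9)(1 7)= [9, 7, 2, 3, 4, 5, 6, 1, 8, 0]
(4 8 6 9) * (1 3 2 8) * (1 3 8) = [0, 8, 1, 2, 3, 5, 9, 7, 6, 4] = (1 8 6 9 4 3 2)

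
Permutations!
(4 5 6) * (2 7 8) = (2 7 8)(4 5 6) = [0, 1, 7, 3, 5, 6, 4, 8, 2]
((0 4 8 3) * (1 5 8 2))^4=((0 4 2 1 5 8 3))^4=(0 5 4 8 2 3 1)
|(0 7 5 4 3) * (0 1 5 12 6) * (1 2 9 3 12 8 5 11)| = |(0 7 8 5 4 12 6)(1 11)(2 9 3)| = 42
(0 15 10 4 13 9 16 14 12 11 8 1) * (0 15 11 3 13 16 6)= (0 11 8 1 15 10 4 16 14 12 3 13 9 6)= [11, 15, 2, 13, 16, 5, 0, 7, 1, 6, 4, 8, 3, 9, 12, 10, 14]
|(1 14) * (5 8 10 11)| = 4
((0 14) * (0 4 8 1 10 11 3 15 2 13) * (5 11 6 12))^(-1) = (0 13 2 15 3 11 5 12 6 10 1 8 4 14)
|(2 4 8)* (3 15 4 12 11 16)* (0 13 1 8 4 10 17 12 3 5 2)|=|(0 13 1 8)(2 3 15 10 17 12 11 16 5)|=36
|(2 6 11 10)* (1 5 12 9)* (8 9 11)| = |(1 5 12 11 10 2 6 8 9)| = 9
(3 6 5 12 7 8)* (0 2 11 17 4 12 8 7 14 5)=[2, 1, 11, 6, 12, 8, 0, 7, 3, 9, 10, 17, 14, 13, 5, 15, 16, 4]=(0 2 11 17 4 12 14 5 8 3 6)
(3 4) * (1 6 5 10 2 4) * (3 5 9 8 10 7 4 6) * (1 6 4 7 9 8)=(1 3 6 8 10 2 4 5 9)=[0, 3, 4, 6, 5, 9, 8, 7, 10, 1, 2]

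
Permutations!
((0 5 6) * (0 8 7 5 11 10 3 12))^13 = (0 3 11 12 10)(5 6 8 7)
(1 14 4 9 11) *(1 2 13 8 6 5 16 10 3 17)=[0, 14, 13, 17, 9, 16, 5, 7, 6, 11, 3, 2, 12, 8, 4, 15, 10, 1]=(1 14 4 9 11 2 13 8 6 5 16 10 3 17)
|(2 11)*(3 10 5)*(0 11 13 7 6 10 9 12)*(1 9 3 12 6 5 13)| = 11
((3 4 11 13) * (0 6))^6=((0 6)(3 4 11 13))^6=(3 11)(4 13)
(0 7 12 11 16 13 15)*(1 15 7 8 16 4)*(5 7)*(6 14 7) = [8, 15, 2, 3, 1, 6, 14, 12, 16, 9, 10, 4, 11, 5, 7, 0, 13] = (0 8 16 13 5 6 14 7 12 11 4 1 15)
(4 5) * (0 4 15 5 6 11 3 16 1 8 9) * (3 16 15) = (0 4 6 11 16 1 8 9)(3 15 5) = [4, 8, 2, 15, 6, 3, 11, 7, 9, 0, 10, 16, 12, 13, 14, 5, 1]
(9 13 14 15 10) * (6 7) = [0, 1, 2, 3, 4, 5, 7, 6, 8, 13, 9, 11, 12, 14, 15, 10] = (6 7)(9 13 14 15 10)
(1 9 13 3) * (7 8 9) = [0, 7, 2, 1, 4, 5, 6, 8, 9, 13, 10, 11, 12, 3] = (1 7 8 9 13 3)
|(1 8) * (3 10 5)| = |(1 8)(3 10 5)| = 6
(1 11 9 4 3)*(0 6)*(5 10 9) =[6, 11, 2, 1, 3, 10, 0, 7, 8, 4, 9, 5] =(0 6)(1 11 5 10 9 4 3)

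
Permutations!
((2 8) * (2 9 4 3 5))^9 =((2 8 9 4 3 5))^9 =(2 4)(3 8)(5 9)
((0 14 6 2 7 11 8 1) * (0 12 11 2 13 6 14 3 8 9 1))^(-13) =((14)(0 3 8)(1 12 11 9)(2 7)(6 13))^(-13) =(14)(0 8 3)(1 9 11 12)(2 7)(6 13)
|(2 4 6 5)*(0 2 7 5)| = 4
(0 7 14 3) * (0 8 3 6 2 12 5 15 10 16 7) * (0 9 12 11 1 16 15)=(0 9 12 5)(1 16 7 14 6 2 11)(3 8)(10 15)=[9, 16, 11, 8, 4, 0, 2, 14, 3, 12, 15, 1, 5, 13, 6, 10, 7]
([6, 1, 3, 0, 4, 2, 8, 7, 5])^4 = (0 2 8)(3 5 6)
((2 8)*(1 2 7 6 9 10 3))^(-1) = (1 3 10 9 6 7 8 2)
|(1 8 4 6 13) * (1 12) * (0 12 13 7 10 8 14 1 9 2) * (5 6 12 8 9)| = 10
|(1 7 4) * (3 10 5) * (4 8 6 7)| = |(1 4)(3 10 5)(6 7 8)| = 6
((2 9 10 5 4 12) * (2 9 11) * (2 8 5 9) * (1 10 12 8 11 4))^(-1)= (1 5 8 4 2 12 9 10)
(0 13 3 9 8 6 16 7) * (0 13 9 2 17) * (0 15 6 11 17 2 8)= (0 9)(3 8 11 17 15 6 16 7 13)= [9, 1, 2, 8, 4, 5, 16, 13, 11, 0, 10, 17, 12, 3, 14, 6, 7, 15]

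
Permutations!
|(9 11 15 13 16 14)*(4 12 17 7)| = 12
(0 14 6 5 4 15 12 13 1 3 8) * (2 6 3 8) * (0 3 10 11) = (0 14 10 11)(1 8 3 2 6 5 4 15 12 13) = [14, 8, 6, 2, 15, 4, 5, 7, 3, 9, 11, 0, 13, 1, 10, 12]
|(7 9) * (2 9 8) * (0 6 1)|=12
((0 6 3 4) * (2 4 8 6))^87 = ((0 2 4)(3 8 6))^87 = (8)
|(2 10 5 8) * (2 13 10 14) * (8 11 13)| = |(2 14)(5 11 13 10)| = 4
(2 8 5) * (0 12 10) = [12, 1, 8, 3, 4, 2, 6, 7, 5, 9, 0, 11, 10] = (0 12 10)(2 8 5)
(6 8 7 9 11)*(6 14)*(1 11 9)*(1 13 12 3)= (1 11 14 6 8 7 13 12 3)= [0, 11, 2, 1, 4, 5, 8, 13, 7, 9, 10, 14, 3, 12, 6]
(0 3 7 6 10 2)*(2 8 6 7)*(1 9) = (0 3 2)(1 9)(6 10 8) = [3, 9, 0, 2, 4, 5, 10, 7, 6, 1, 8]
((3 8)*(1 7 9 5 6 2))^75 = ((1 7 9 5 6 2)(3 8))^75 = (1 5)(2 9)(3 8)(6 7)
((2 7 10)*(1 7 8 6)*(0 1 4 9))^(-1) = (0 9 4 6 8 2 10 7 1) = ((0 1 7 10 2 8 6 4 9))^(-1)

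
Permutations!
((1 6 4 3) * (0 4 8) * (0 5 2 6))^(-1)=((0 4 3 1)(2 6 8 5))^(-1)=(0 1 3 4)(2 5 8 6)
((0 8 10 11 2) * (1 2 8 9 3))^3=(11)(0 1 9 2 3)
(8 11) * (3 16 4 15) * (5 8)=(3 16 4 15)(5 8 11)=[0, 1, 2, 16, 15, 8, 6, 7, 11, 9, 10, 5, 12, 13, 14, 3, 4]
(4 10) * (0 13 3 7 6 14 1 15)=(0 13 3 7 6 14 1 15)(4 10)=[13, 15, 2, 7, 10, 5, 14, 6, 8, 9, 4, 11, 12, 3, 1, 0]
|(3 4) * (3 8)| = |(3 4 8)| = 3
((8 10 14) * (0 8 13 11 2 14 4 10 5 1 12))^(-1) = (0 12 1 5 8)(2 11 13 14)(4 10)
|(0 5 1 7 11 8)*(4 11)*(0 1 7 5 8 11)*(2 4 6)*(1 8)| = |(11)(0 1 5 7 6 2 4)| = 7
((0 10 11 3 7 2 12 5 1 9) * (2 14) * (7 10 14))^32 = (0 5 14 1 2 9 12)(3 11 10)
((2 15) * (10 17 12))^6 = ((2 15)(10 17 12))^6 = (17)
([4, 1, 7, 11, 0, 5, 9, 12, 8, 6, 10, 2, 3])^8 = (2 3 7 11 12)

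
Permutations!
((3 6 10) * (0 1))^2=(3 10 6)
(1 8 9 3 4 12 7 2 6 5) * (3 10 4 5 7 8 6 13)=(1 6 7 2 13 3 5)(4 12 8 9 10)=[0, 6, 13, 5, 12, 1, 7, 2, 9, 10, 4, 11, 8, 3]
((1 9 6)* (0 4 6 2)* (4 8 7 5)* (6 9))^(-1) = ((0 8 7 5 4 9 2)(1 6))^(-1) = (0 2 9 4 5 7 8)(1 6)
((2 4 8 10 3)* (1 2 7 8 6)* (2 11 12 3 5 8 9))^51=(1 2 3)(4 7 11)(6 9 12)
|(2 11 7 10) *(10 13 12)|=|(2 11 7 13 12 10)|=6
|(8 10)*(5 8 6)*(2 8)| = 5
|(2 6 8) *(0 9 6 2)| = |(0 9 6 8)| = 4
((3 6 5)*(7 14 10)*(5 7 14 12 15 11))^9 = ((3 6 7 12 15 11 5)(10 14))^9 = (3 7 15 5 6 12 11)(10 14)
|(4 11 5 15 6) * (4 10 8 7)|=|(4 11 5 15 6 10 8 7)|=8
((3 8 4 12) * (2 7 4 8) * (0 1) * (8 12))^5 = (0 1)(2 3 12 8 4 7)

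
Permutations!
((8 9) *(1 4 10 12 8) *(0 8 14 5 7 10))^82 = ((0 8 9 1 4)(5 7 10 12 14))^82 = (0 9 4 8 1)(5 10 14 7 12)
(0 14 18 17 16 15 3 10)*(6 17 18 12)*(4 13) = (18)(0 14 12 6 17 16 15 3 10)(4 13) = [14, 1, 2, 10, 13, 5, 17, 7, 8, 9, 0, 11, 6, 4, 12, 3, 15, 16, 18]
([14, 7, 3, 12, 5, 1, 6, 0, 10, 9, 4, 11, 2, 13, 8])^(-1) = [7, 5, 12, 2, 10, 4, 6, 1, 14, 9, 8, 11, 3, 13, 0]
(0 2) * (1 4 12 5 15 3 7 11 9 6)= (0 2)(1 4 12 5 15 3 7 11 9 6)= [2, 4, 0, 7, 12, 15, 1, 11, 8, 6, 10, 9, 5, 13, 14, 3]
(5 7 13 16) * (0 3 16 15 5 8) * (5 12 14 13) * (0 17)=(0 3 16 8 17)(5 7)(12 14 13 15)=[3, 1, 2, 16, 4, 7, 6, 5, 17, 9, 10, 11, 14, 15, 13, 12, 8, 0]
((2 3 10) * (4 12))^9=(4 12)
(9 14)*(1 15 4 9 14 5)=(1 15 4 9 5)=[0, 15, 2, 3, 9, 1, 6, 7, 8, 5, 10, 11, 12, 13, 14, 4]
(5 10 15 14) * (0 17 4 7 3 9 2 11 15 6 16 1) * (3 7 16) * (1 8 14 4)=(0 17 1)(2 11 15 4 16 8 14 5 10 6 3 9)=[17, 0, 11, 9, 16, 10, 3, 7, 14, 2, 6, 15, 12, 13, 5, 4, 8, 1]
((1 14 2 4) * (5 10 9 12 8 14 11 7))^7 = (1 8 5 4 12 7 2 9 11 14 10)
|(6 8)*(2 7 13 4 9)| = |(2 7 13 4 9)(6 8)| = 10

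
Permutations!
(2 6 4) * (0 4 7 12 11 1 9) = (0 4 2 6 7 12 11 1 9) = [4, 9, 6, 3, 2, 5, 7, 12, 8, 0, 10, 1, 11]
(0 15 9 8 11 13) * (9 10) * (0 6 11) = (0 15 10 9 8)(6 11 13) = [15, 1, 2, 3, 4, 5, 11, 7, 0, 8, 9, 13, 12, 6, 14, 10]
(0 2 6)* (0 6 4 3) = (6)(0 2 4 3) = [2, 1, 4, 0, 3, 5, 6]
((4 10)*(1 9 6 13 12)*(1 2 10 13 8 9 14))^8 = ((1 14)(2 10 4 13 12)(6 8 9))^8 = (14)(2 13 10 12 4)(6 9 8)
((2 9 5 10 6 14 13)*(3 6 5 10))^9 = (2 9 10 5 3 6 14 13)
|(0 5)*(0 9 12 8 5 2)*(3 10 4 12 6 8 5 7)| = 18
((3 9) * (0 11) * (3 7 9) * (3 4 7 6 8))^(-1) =(0 11)(3 8 6 9 7 4)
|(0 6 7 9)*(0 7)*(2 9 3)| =4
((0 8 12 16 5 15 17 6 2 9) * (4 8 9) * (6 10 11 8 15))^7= ((0 9)(2 4 15 17 10 11 8 12 16 5 6))^7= (0 9)(2 12 17 6 8 15 5 11 4 16 10)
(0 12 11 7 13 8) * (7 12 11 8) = (0 11 12 8)(7 13) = [11, 1, 2, 3, 4, 5, 6, 13, 0, 9, 10, 12, 8, 7]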